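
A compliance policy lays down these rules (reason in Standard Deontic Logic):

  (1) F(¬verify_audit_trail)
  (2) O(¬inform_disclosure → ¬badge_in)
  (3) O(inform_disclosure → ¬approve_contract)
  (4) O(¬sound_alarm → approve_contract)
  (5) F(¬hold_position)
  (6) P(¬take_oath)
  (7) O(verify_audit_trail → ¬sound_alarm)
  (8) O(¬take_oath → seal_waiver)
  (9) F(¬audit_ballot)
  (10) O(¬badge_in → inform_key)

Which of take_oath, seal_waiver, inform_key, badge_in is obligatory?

F(¬verify_audit_trail) at premise 1 means O(verify_audit_trail).
With premise 7, O(verify_audit_trail → ¬sound_alarm), the K-axiom yields O(¬sound_alarm).
With premise 4, O(¬sound_alarm → approve_contract), the K-axiom yields O(approve_contract).
The contrapositive of premise 3 (O(inform_disclosure → ¬approve_contract)) is O(approve_contract → ¬inform_disclosure), and O(approve_contract) is already established, so O(¬inform_disclosure).
Premise 2 is O(¬inform_disclosure → ¬badge_in); since O(¬inform_disclosure), deontic closure gives O(¬badge_in).
Premise 10 is O(¬badge_in → inform_key); since O(¬badge_in), deontic closure gives O(inform_key).
So O(inform_key) holds — inform_key is obligatory. None of the other listed options is made obligatory by any chain of premises.

inform_key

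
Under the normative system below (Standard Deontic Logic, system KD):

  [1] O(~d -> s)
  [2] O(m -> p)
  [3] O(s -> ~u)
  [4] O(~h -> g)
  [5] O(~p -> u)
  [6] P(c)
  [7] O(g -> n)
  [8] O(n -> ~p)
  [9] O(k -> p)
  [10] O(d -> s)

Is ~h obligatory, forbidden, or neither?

Forbidden

Premises 1 and 10 cover both cases: O(~d -> s) and O(d -> s). Since ~d ∨ d is a tautology, O(s) follows.
Premise 3 is O(s -> ~u); since O(s), deontic closure gives O(~u).
The contrapositive of premise 5 (O(~p -> u)) is O(~u -> p), and O(~u) is already established, so O(p).
Premise 8 is O(n -> ~p); contrapositively O(p -> ~n). Since O(p) holds, K gives O(~n).
Premise 7, O(g -> n), contraposes to O(~n -> ~g); with O(~n) we get O(~g).
Premise 4, O(~h -> g), contraposes to O(~g -> h); with O(~g) we get O(h).
Premises 2, 6, 9 do not contribute to this derivation.
Thus O(h), which is F(~h): ~h is forbidden.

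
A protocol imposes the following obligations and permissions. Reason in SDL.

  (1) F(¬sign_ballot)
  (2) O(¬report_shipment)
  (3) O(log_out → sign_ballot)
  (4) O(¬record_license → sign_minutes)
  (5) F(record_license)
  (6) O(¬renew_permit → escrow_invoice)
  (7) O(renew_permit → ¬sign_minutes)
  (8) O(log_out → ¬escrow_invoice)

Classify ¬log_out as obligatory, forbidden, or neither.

Obligatory

Premise 5 is F(record_license), i.e. O(¬record_license).
Premise 4 is O(¬record_license → sign_minutes); since O(¬record_license), deontic closure gives O(sign_minutes).
Premise 7 is O(renew_permit → ¬sign_minutes); contrapositively O(sign_minutes → ¬renew_permit). Since O(sign_minutes) holds, K gives O(¬renew_permit).
Applying K to premise 6 (O(¬renew_permit → escrow_invoice)) and O(¬renew_permit) yields O(escrow_invoice).
Premise 8, O(log_out → ¬escrow_invoice), contraposes to O(escrow_invoice → ¬log_out); with O(escrow_invoice) we get O(¬log_out).
Premises 1, 2, 3 do not contribute to this derivation.
Hence ¬log_out is obligatory.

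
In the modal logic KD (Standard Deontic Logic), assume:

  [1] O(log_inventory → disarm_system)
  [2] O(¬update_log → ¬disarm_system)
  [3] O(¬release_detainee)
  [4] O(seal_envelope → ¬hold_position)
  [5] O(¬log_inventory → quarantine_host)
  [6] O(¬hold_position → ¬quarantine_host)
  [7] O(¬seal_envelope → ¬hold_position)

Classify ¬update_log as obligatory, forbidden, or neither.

Premises 4 and 7 cover both cases: O(seal_envelope → ¬hold_position) and O(¬seal_envelope → ¬hold_position). Since seal_envelope ∨ ¬seal_envelope is a tautology, O(¬hold_position) follows.
With premise 6, O(¬hold_position → ¬quarantine_host), the K-axiom yields O(¬quarantine_host).
Premise 5, O(¬log_inventory → quarantine_host), contraposes to O(¬quarantine_host → log_inventory); with O(¬quarantine_host) we get O(log_inventory).
Applying K to premise 1 (O(log_inventory → disarm_system)) and O(log_inventory) yields O(disarm_system).
Premise 2, O(¬update_log → ¬disarm_system), contraposes to O(disarm_system → update_log); with O(disarm_system) we get O(update_log).
Premise 3 does not contribute to this derivation.
Thus O(update_log), which is F(¬update_log): ¬update_log is forbidden.

Forbidden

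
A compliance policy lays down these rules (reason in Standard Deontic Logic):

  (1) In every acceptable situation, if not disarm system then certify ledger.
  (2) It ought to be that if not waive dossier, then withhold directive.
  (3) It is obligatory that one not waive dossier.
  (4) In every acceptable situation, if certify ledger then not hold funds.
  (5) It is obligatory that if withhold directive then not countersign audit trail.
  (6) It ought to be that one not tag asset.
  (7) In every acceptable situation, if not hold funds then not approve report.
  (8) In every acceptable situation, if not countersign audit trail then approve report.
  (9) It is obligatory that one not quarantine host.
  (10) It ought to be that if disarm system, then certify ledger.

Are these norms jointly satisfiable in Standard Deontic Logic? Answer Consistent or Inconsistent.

By case analysis on ¬disarm_system: premise 1 gives O(¬disarm_system → certify_ledger) and premise 10 gives O(disarm_system → certify_ledger), so O(certify_ledger) either way.
Premise 4 is O(certify_ledger → ¬hold_funds); since O(certify_ledger), deontic closure gives O(¬hold_funds).
From O(¬hold_funds) and premise 7, O(¬hold_funds → ¬approve_report), we obtain O(¬approve_report).
Premise 8 is O(¬countersign_audit_trail → approve_report); contrapositively O(¬approve_report → countersign_audit_trail). Since O(¬approve_report) holds, K gives O(countersign_audit_trail).
Premise 5 is O(withhold_directive → ¬countersign_audit_trail); contrapositively O(countersign_audit_trail → ¬withhold_directive). Since O(countersign_audit_trail) holds, K gives O(¬withhold_directive).
Premise 2 is O(¬waive_dossier → withhold_directive); contrapositively O(¬withhold_directive → waive_dossier). Since O(¬withhold_directive) holds, K gives O(waive_dossier).
Yet premise 3 states O(¬waive_dossier).
We now have both O(waive_dossier) and O(¬waive_dossier) — waive_dossier is simultaneously obligatory and forbidden, violating the D-axiom.

Inconsistent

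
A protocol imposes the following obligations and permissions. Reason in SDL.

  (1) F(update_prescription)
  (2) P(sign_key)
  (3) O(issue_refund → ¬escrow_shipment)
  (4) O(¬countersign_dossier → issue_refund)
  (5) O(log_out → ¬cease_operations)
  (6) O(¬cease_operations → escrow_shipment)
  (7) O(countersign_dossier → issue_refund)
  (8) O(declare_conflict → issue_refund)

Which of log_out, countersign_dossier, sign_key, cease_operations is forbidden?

By case analysis on ¬countersign_dossier: premise 4 gives O(¬countersign_dossier → issue_refund) and premise 7 gives O(countersign_dossier → issue_refund), so O(issue_refund) either way.
Premise 3 is O(issue_refund → ¬escrow_shipment); since O(issue_refund), deontic closure gives O(¬escrow_shipment).
Premise 6 is O(¬cease_operations → escrow_shipment); contrapositively O(¬escrow_shipment → cease_operations). Since O(¬escrow_shipment) holds, K gives O(cease_operations).
Premise 5 is O(log_out → ¬cease_operations); contrapositively O(cease_operations → ¬log_out). Since O(cease_operations) holds, K gives O(¬log_out).
So O(¬log_out) holds, i.e. log_out is forbidden. None of the other listed options is forbidden under the premises.

log_out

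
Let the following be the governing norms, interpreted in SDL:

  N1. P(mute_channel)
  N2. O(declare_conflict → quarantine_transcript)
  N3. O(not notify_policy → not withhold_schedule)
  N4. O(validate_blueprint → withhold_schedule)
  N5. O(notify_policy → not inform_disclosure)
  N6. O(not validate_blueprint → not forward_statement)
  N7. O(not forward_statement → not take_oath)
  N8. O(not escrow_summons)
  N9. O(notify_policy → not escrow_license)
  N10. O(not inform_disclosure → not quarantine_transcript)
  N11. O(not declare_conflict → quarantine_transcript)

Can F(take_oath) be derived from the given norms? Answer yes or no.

Yes

By case analysis on not declare_conflict: premise 11 gives O(not declare_conflict → quarantine_transcript) and premise 2 gives O(declare_conflict → quarantine_transcript), so O(quarantine_transcript) either way.
Premise 10 is O(not inform_disclosure → not quarantine_transcript); contrapositively O(quarantine_transcript → inform_disclosure). Since O(quarantine_transcript) holds, K gives O(inform_disclosure).
The contrapositive of premise 5 (O(notify_policy → not inform_disclosure)) is O(inform_disclosure → not notify_policy), and O(inform_disclosure) is already established, so O(not notify_policy).
From O(not notify_policy) and premise 3, O(not notify_policy → not withhold_schedule), we obtain O(not withhold_schedule).
Premise 4 is O(validate_blueprint → withhold_schedule); contrapositively O(not withhold_schedule → not validate_blueprint). Since O(not withhold_schedule) holds, K gives O(not validate_blueprint).
Premise 6 is O(not validate_blueprint → not forward_statement); since O(not validate_blueprint), deontic closure gives O(not forward_statement).
Applying K to premise 7 (O(not forward_statement → not take_oath)) and O(not forward_statement) yields O(not take_oath).
Premises 1, 8, 9 do not contribute to this derivation.
So O(not take_oath) holds, i.e. F(take_oath). The claim follows.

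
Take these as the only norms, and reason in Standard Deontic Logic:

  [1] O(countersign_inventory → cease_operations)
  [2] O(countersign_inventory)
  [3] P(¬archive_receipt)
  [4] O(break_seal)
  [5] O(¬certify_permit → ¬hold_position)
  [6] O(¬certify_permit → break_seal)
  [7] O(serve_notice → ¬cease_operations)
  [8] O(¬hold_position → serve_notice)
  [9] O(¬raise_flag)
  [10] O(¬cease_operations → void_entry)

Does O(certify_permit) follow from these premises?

Premise 2 gives O(countersign_inventory).
Applying K to premise 1 (O(countersign_inventory → cease_operations)) and O(countersign_inventory) yields O(cease_operations).
The contrapositive of premise 7 (O(serve_notice → ¬cease_operations)) is O(cease_operations → ¬serve_notice), and O(cease_operations) is already established, so O(¬serve_notice).
Premise 8 is O(¬hold_position → serve_notice); contrapositively O(¬serve_notice → hold_position). Since O(¬serve_notice) holds, K gives O(hold_position).
Premise 5 is O(¬certify_permit → ¬hold_position); contrapositively O(hold_position → certify_permit). Since O(hold_position) holds, K gives O(certify_permit).
Premises 3, 4, 6, 9, 10 do not contribute to this derivation.
So O(certify_permit) follows.

Yes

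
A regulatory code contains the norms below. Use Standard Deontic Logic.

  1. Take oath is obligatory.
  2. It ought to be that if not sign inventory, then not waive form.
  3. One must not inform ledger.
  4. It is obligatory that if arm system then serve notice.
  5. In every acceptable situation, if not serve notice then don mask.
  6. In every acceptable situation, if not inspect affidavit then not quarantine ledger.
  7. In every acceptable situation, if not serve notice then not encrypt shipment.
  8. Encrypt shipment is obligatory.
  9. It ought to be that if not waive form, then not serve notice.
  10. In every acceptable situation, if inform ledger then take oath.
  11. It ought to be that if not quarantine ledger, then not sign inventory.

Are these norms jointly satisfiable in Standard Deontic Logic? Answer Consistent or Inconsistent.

Premise 10 is O(inform_ledger → take_oath); even if O(take_oath) held, inferring O(inform_ledger) would be affirming the consequent — invalid.
So O(inform_ledger) is not derivable, and the apparent clash with O(¬inform_ledger) does not arise.
A world satisfying every obligation exists (e.g. arm_system=false, don_mask=false, encrypt_shipment=true, inform_ledger=false, inspect_affidavit=true, quarantine_ledger=true, serve_notice=true, sign_inventory=true, take_oath=true, waive_form=true); no atom is both obligatory and forbidden, so the set is consistent.

Consistent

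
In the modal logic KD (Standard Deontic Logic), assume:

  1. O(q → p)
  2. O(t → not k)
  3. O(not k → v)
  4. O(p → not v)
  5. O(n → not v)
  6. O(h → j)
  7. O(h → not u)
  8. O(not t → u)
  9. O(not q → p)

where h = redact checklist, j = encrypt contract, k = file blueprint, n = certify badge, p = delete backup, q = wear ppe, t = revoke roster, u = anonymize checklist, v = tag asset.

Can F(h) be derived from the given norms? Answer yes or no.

Yes

Premises 9 and 1 are O(not q → p) and O(q → p); every ideal world satisfies not q or q, so in either case p holds — hence O(p).
From O(p) and premise 4, O(p → not v), we obtain O(not v).
Premise 3 is O(not k → v); contrapositively O(not v → k). Since O(not v) holds, K gives O(k).
The contrapositive of premise 2 (O(t → not k)) is O(k → not t), and O(k) is already established, so O(not t).
From O(not t) and premise 8, O(not t → u), we obtain O(u).
The contrapositive of premise 7 (O(h → not u)) is O(u → not h), and O(u) is already established, so O(not h).
Premises 5, 6 do not contribute to this derivation.
So O(not h) holds, i.e. F(h). The claim follows.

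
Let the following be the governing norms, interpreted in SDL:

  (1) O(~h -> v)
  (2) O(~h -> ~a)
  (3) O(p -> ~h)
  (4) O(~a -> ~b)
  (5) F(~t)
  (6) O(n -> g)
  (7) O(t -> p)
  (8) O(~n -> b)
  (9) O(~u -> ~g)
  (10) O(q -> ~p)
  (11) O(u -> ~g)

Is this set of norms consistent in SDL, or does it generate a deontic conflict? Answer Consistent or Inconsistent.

Premises 9 and 11 are O(~u -> ~g) and O(u -> ~g); every ideal world satisfies ~u or u, so in either case ~g holds — hence O(~g).
Premise 6 is O(n -> g); contrapositively O(~g -> ~n). Since O(~g) holds, K gives O(~n).
Applying K to premise 8 (O(~n -> b)) and O(~n) yields O(b).
Premise 4, O(~a -> ~b), contraposes to O(b -> a); with O(b) we get O(a).
Premise 2, O(~h -> ~a), contraposes to O(a -> h); with O(a) we get O(h).
The contrapositive of premise 3 (O(p -> ~h)) is O(h -> ~p), and O(h) is already established, so O(~p).
The contrapositive of premise 7 (O(t -> p)) is O(~p -> ~t), and O(~p) is already established, so O(~t).
But premise 5, F(~t), means O(t).
We now have both O(~t) and O(t) — t is simultaneously obligatory and forbidden, violating the D-axiom.

Inconsistent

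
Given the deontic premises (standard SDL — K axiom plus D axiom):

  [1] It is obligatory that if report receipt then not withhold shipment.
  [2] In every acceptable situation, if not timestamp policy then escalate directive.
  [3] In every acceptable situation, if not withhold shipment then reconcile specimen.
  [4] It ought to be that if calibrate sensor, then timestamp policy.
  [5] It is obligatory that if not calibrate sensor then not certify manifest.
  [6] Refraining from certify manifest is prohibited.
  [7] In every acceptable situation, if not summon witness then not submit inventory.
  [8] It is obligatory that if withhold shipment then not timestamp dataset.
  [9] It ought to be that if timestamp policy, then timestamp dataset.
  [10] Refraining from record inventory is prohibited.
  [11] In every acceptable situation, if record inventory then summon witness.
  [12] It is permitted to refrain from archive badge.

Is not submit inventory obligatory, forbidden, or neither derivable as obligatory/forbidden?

Neither

Premise 7 is O(¬summon_witness → ¬submit_inventory), but O(¬summon_witness) is not derivable from the premises, so it does not yield O(¬submit_inventory).
No premise or chain of K-axiom applications forces O(¬submit_inventory), and none forces O(submit_inventory). So ¬submit_inventory is neither obligatory nor forbidden under these norms.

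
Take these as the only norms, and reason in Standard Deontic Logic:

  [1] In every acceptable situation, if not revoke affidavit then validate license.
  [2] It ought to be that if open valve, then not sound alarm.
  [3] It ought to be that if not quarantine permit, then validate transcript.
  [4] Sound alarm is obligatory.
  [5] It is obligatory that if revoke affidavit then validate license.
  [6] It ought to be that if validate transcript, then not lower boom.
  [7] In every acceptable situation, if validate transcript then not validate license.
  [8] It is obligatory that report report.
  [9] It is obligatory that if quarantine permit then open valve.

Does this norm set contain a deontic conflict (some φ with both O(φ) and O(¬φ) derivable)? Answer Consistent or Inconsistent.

Inconsistent

Premises 5 and 1 are O(revoke_affidavit → validate_license) and O(¬revoke_affidavit → validate_license); every ideal world satisfies revoke_affidavit or ¬revoke_affidavit, so in either case validate_license holds — hence O(validate_license).
The contrapositive of premise 7 (O(validate_transcript → ¬validate_license)) is O(validate_license → ¬validate_transcript), and O(validate_license) is already established, so O(¬validate_transcript).
Premise 3 is O(¬quarantine_permit → validate_transcript); contrapositively O(¬validate_transcript → quarantine_permit). Since O(¬validate_transcript) holds, K gives O(quarantine_permit).
From O(quarantine_permit) and premise 9, O(quarantine_permit → open_valve), we obtain O(open_valve).
With premise 2, O(open_valve → ¬sound_alarm), the K-axiom yields O(¬sound_alarm).
But premise 4 directly asserts O(sound_alarm).
We now have both O(¬sound_alarm) and O(sound_alarm) — sound_alarm is simultaneously obligatory and forbidden, violating the D-axiom.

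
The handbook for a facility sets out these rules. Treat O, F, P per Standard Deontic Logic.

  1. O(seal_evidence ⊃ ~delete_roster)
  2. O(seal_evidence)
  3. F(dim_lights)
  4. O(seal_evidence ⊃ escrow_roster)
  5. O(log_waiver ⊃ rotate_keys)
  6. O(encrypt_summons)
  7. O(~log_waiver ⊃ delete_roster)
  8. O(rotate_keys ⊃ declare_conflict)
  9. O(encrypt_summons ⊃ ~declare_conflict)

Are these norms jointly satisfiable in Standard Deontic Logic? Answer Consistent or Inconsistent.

Premise 6 states O(encrypt_summons) outright.
Premise 9 is O(encrypt_summons ⊃ ~declare_conflict); since O(encrypt_summons), deontic closure gives O(~declare_conflict).
Premise 8 is O(rotate_keys ⊃ declare_conflict); contrapositively O(~declare_conflict ⊃ ~rotate_keys). Since O(~declare_conflict) holds, K gives O(~rotate_keys).
Premise 5 is O(log_waiver ⊃ rotate_keys); contrapositively O(~rotate_keys ⊃ ~log_waiver). Since O(~rotate_keys) holds, K gives O(~log_waiver).
From O(~log_waiver) and premise 7, O(~log_waiver ⊃ delete_roster), we obtain O(delete_roster).
Premise 1 is O(seal_evidence ⊃ ~delete_roster); contrapositively O(delete_roster ⊃ ~seal_evidence). Since O(delete_roster) holds, K gives O(~seal_evidence).
But premise 2 directly asserts O(seal_evidence).
We now have both O(~seal_evidence) and O(seal_evidence) — seal_evidence is simultaneously obligatory and forbidden, violating the D-axiom.

Inconsistent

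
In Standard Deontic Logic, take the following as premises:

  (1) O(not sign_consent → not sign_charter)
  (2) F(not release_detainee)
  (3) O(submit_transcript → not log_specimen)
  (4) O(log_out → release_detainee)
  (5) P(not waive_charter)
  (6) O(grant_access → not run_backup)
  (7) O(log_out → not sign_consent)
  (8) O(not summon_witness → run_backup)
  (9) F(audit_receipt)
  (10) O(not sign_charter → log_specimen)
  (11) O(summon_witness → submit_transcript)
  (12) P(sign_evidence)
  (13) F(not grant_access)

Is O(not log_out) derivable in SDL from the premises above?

Yes

F(not grant_access) at premise 13 means O(grant_access).
Premise 6 is O(grant_access → not run_backup); since O(grant_access), deontic closure gives O(not run_backup).
The contrapositive of premise 8 (O(not summon_witness → run_backup)) is O(not run_backup → summon_witness), and O(not run_backup) is already established, so O(summon_witness).
From O(summon_witness) and premise 11, O(summon_witness → submit_transcript), we obtain O(submit_transcript).
From O(submit_transcript) and premise 3, O(submit_transcript → not log_specimen), we obtain O(not log_specimen).
Premise 10 is O(not sign_charter → log_specimen); contrapositively O(not log_specimen → sign_charter). Since O(not log_specimen) holds, K gives O(sign_charter).
Premise 1 is O(not sign_consent → not sign_charter); contrapositively O(sign_charter → sign_consent). Since O(sign_charter) holds, K gives O(sign_consent).
Premise 7, O(log_out → not sign_consent), contraposes to O(sign_consent → not log_out); with O(sign_consent) we get O(not log_out).
Premises 2, 4, 5, 9, 12 do not contribute to this derivation.
So O(not log_out) follows.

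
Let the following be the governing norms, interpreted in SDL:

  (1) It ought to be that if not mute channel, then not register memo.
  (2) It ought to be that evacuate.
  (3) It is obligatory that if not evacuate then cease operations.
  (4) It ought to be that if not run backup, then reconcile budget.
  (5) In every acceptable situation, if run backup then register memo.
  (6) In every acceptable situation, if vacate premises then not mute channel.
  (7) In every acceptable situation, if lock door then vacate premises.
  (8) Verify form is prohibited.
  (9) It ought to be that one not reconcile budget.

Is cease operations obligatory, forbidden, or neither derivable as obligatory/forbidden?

Neither

Premise 3 is O(¬evacuate → cease_operations), but O(¬evacuate) is not derivable from the premises, so it does not yield O(cease_operations).
No premise or chain of K-axiom applications forces O(cease_operations), and none forces O(¬cease_operations). So cease_operations is neither obligatory nor forbidden under these norms.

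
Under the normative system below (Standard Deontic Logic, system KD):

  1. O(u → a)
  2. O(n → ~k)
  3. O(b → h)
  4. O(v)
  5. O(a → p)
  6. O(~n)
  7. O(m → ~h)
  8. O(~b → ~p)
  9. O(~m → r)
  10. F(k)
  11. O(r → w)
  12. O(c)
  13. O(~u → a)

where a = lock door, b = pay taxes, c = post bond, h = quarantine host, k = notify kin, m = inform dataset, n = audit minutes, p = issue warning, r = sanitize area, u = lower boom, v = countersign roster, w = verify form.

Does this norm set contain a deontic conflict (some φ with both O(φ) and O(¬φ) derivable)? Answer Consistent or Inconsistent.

Consistent

Premise 2 is O(n → ~k); even if O(~k) held, inferring O(n) would be affirming the consequent — invalid.
So O(n) is not derivable, and the apparent clash with O(~n) does not arise.
A world satisfying every obligation exists (e.g. a=true, b=true, c=true, h=true, k=false, m=false, n=false, p=true, r=true, u=false, v=true, w=true); no atom is both obligatory and forbidden, so the set is consistent.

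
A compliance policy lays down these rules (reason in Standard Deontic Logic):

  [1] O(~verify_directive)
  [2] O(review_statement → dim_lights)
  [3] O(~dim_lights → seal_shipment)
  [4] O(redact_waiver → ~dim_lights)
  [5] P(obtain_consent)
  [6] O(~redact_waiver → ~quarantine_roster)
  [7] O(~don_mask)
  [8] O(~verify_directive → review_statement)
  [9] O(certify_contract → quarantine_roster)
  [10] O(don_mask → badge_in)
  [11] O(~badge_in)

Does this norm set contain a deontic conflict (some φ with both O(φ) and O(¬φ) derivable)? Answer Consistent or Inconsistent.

Premise 10 is O(don_mask → badge_in), but O(don_mask) is not derivable from the premises, so it does not yield O(badge_in).
So O(badge_in) is not derivable, and the apparent clash with O(~badge_in) does not arise.
A world satisfying every obligation exists (e.g. badge_in=false, certify_contract=false, dim_lights=true, don_mask=false, obtain_consent=false, quarantine_roster=false, redact_waiver=false, review_statement=true, seal_shipment=false, verify_directive=false); no atom is both obligatory and forbidden, so the set is consistent.

Consistent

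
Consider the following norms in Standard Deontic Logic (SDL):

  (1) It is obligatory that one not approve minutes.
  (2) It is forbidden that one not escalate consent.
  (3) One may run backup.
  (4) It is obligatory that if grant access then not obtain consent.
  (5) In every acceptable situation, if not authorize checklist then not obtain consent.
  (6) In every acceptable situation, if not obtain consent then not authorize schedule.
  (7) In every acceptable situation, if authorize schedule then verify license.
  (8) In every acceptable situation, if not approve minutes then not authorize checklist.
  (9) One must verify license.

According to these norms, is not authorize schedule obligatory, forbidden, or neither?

Obligatory

From premise 1 we have O(¬approve_minutes).
Premise 8 is O(¬approve_minutes → ¬authorize_checklist); since O(¬approve_minutes), deontic closure gives O(¬authorize_checklist).
From O(¬authorize_checklist) and premise 5, O(¬authorize_checklist → ¬obtain_consent), we obtain O(¬obtain_consent).
Premise 6 is O(¬obtain_consent → ¬authorize_schedule); since O(¬obtain_consent), deontic closure gives O(¬authorize_schedule).
Premises 2, 3, 4, 7, 9 do not contribute to this derivation.
Hence ¬authorize_schedule is obligatory.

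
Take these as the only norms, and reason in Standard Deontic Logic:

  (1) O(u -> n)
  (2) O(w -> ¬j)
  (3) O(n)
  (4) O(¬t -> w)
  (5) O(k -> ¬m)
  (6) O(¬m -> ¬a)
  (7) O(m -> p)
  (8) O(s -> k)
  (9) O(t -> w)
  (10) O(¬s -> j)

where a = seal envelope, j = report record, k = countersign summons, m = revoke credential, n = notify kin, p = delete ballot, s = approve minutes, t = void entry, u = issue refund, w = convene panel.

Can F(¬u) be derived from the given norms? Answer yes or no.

No

Premise 1 is O(u -> n); even if O(n) held, inferring O(u) would be affirming the consequent — invalid.
No other premise forces O(u). An ideal world satisfying every premise can still have ¬u true, so F(¬u) is not derivable.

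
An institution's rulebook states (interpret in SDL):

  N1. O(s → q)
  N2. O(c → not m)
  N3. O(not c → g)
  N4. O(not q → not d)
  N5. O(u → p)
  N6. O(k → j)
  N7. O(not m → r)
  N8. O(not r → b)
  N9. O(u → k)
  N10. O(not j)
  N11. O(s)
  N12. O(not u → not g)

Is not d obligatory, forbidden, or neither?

Neither

Premise 4 is O(not q → not d), but O(not q) is not derivable from the premises, so it does not yield O(not d).
No premise or chain of K-axiom applications forces O(not d), and none forces O(d). So not d is neither obligatory nor forbidden under these norms.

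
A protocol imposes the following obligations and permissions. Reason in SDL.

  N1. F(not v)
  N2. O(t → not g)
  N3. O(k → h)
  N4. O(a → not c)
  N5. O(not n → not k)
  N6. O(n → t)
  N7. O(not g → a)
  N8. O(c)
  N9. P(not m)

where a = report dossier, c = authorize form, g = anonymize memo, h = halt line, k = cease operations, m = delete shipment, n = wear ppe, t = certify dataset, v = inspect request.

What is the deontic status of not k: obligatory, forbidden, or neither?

Premise 8 states O(c) outright.
The contrapositive of premise 4 (O(a → not c)) is O(c → not a), and O(c) is already established, so O(not a).
Premise 7 is O(not g → a); contrapositively O(not a → g). Since O(not a) holds, K gives O(g).
The contrapositive of premise 2 (O(t → not g)) is O(g → not t), and O(g) is already established, so O(not t).
The contrapositive of premise 6 (O(n → t)) is O(not t → not n), and O(not t) is already established, so O(not n).
Premise 5 is O(not n → not k); since O(not n), deontic closure gives O(not k).
Premises 1, 3, 9 do not contribute to this derivation.
Hence not k is obligatory.

Obligatory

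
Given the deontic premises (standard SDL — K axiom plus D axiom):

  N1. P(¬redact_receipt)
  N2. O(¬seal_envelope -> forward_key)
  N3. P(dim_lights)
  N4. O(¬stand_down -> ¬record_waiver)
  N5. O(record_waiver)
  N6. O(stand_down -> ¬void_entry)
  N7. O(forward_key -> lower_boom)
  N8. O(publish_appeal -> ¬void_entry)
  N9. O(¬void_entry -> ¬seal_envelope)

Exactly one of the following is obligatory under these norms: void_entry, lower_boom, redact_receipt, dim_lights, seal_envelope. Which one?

Premise 5 gives O(record_waiver).
The contrapositive of premise 4 (O(¬stand_down -> ¬record_waiver)) is O(record_waiver -> stand_down), and O(record_waiver) is already established, so O(stand_down).
Premise 6 is O(stand_down -> ¬void_entry); since O(stand_down), deontic closure gives O(¬void_entry).
From O(¬void_entry) and premise 9, O(¬void_entry -> ¬seal_envelope), we obtain O(¬seal_envelope).
From O(¬seal_envelope) and premise 2, O(¬seal_envelope -> forward_key), we obtain O(forward_key).
Applying K to premise 7 (O(forward_key -> lower_boom)) and O(forward_key) yields O(lower_boom).
So O(lower_boom) holds — lower_boom is obligatory. None of the other listed options is made obligatory by any chain of premises.

lower_boom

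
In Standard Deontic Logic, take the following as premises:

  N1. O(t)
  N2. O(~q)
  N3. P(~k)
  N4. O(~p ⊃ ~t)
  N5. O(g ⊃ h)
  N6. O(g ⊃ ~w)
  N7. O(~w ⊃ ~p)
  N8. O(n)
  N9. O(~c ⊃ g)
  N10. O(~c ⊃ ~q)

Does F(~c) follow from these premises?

Premise 1 gives O(t).
Premise 4, O(~p ⊃ ~t), contraposes to O(t ⊃ p); with O(t) we get O(p).
The contrapositive of premise 7 (O(~w ⊃ ~p)) is O(p ⊃ w), and O(p) is already established, so O(w).
Premise 6, O(g ⊃ ~w), contraposes to O(w ⊃ ~g); with O(w) we get O(~g).
Premise 9 is O(~c ⊃ g); contrapositively O(~g ⊃ c). Since O(~g) holds, K gives O(c).
Premises 2, 3, 5, 8, 10 do not contribute to this derivation.
So O(c) holds, i.e. F(~c). The claim follows.

Yes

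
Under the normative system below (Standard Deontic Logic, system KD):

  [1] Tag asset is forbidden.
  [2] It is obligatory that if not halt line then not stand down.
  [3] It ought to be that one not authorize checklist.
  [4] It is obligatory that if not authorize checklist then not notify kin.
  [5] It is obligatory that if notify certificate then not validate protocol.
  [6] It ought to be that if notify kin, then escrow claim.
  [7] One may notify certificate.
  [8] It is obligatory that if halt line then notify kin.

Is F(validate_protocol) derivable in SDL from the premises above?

No

Premise 5 is O(notify_certificate → ¬validate_protocol), but O(notify_certificate) is not derivable from the premises (the permission P(notify_certificate) asserts only ¬O(¬notify_certificate), not O(notify_certificate)), so it does not yield O(¬validate_protocol).
No other premise forces O(¬validate_protocol). An ideal world satisfying every premise can still have validate_protocol true, so F(validate_protocol) is not derivable.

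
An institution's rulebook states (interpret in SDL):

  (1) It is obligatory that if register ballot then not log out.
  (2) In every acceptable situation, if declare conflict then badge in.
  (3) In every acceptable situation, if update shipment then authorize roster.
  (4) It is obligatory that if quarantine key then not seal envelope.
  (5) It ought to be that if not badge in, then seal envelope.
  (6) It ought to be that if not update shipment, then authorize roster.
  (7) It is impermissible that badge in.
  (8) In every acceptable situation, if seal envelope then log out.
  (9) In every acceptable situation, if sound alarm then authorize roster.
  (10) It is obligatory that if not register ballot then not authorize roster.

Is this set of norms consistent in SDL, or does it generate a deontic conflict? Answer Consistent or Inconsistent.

Premises 6 and 3 are O(¬update_shipment → authorize_roster) and O(update_shipment → authorize_roster); every ideal world satisfies ¬update_shipment or update_shipment, so in either case authorize_roster holds — hence O(authorize_roster).
Premise 10 is O(¬register_ballot → ¬authorize_roster); contrapositively O(authorize_roster → register_ballot). Since O(authorize_roster) holds, K gives O(register_ballot).
Applying K to premise 1 (O(register_ballot → ¬log_out)) and O(register_ballot) yields O(¬log_out).
Premise 8, O(seal_envelope → log_out), contraposes to O(¬log_out → ¬seal_envelope); with O(¬log_out) we get O(¬seal_envelope).
Premise 5 is O(¬badge_in → seal_envelope); contrapositively O(¬seal_envelope → badge_in). Since O(¬seal_envelope) holds, K gives O(badge_in).
However, F(badge_in) at premise 7 amounts to O(¬badge_in).
We now have both O(badge_in) and O(¬badge_in) — badge_in is simultaneously obligatory and forbidden, violating the D-axiom.

Inconsistent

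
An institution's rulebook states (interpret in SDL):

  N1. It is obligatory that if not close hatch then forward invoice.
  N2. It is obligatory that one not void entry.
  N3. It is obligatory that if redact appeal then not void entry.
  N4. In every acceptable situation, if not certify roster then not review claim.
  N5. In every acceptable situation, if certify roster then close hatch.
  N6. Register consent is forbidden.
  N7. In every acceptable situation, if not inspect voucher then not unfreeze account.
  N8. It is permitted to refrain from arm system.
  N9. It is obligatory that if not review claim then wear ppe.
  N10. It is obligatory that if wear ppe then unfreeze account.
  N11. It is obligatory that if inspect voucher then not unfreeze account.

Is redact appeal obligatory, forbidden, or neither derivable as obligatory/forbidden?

Neither

Premise 3 is O(redact_appeal → ¬void_entry); even if O(¬void_entry) held, inferring O(redact_appeal) would be affirming the consequent — invalid.
No premise or chain of K-axiom applications forces O(redact_appeal), and none forces O(¬redact_appeal). So redact_appeal is neither obligatory nor forbidden under these norms.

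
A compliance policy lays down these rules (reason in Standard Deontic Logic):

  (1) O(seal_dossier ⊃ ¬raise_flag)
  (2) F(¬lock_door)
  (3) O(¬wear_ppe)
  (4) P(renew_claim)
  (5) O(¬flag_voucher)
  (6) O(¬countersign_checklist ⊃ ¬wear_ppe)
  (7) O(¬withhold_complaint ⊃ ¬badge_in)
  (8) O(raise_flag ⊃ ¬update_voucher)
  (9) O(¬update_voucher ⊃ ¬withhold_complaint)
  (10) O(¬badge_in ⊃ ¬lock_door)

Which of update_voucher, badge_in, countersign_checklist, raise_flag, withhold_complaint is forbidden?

raise_flag

Premise 2, F(¬lock_door), is equivalent to O(lock_door).
Premise 10, O(¬badge_in ⊃ ¬lock_door), contraposes to O(lock_door ⊃ badge_in); with O(lock_door) we get O(badge_in).
Premise 7, O(¬withhold_complaint ⊃ ¬badge_in), contraposes to O(badge_in ⊃ withhold_complaint); with O(badge_in) we get O(withhold_complaint).
The contrapositive of premise 9 (O(¬update_voucher ⊃ ¬withhold_complaint)) is O(withhold_complaint ⊃ update_voucher), and O(withhold_complaint) is already established, so O(update_voucher).
The contrapositive of premise 8 (O(raise_flag ⊃ ¬update_voucher)) is O(update_voucher ⊃ ¬raise_flag), and O(update_voucher) is already established, so O(¬raise_flag).
So O(¬raise_flag) holds, i.e. raise_flag is forbidden. None of the other listed options is forbidden under the premises.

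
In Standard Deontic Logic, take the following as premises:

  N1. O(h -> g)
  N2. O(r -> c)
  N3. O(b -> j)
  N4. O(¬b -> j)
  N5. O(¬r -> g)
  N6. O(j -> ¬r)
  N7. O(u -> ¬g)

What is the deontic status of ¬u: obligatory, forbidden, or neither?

Obligatory

By case analysis on ¬b: premise 4 gives O(¬b -> j) and premise 3 gives O(b -> j), so O(j) either way.
With premise 6, O(j -> ¬r), the K-axiom yields O(¬r).
Applying K to premise 5 (O(¬r -> g)) and O(¬r) yields O(g).
Premise 7 is O(u -> ¬g); contrapositively O(g -> ¬u). Since O(g) holds, K gives O(¬u).
Premises 1, 2 do not contribute to this derivation.
Hence ¬u is obligatory.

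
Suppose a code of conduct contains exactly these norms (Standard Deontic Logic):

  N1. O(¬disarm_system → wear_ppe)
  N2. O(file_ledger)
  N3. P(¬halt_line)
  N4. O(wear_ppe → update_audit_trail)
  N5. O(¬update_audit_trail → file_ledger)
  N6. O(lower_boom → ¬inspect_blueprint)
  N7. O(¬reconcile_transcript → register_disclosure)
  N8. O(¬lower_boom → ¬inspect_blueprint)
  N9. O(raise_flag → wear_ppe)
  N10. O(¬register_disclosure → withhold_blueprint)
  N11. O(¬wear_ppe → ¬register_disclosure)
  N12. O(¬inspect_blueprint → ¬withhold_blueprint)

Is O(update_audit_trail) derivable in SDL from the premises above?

Yes

Premises 6 and 8 cover both cases: O(lower_boom → ¬inspect_blueprint) and O(¬lower_boom → ¬inspect_blueprint). Since lower_boom ∨ ¬lower_boom is a tautology, O(¬inspect_blueprint) follows.
With premise 12, O(¬inspect_blueprint → ¬withhold_blueprint), the K-axiom yields O(¬withhold_blueprint).
The contrapositive of premise 10 (O(¬register_disclosure → withhold_blueprint)) is O(¬withhold_blueprint → register_disclosure), and O(¬withhold_blueprint) is already established, so O(register_disclosure).
Premise 11 is O(¬wear_ppe → ¬register_disclosure); contrapositively O(register_disclosure → wear_ppe). Since O(register_disclosure) holds, K gives O(wear_ppe).
With premise 4, O(wear_ppe → update_audit_trail), the K-axiom yields O(update_audit_trail).
Premises 1, 2, 3, 5, 7, 9 do not contribute to this derivation.
So O(update_audit_trail) follows.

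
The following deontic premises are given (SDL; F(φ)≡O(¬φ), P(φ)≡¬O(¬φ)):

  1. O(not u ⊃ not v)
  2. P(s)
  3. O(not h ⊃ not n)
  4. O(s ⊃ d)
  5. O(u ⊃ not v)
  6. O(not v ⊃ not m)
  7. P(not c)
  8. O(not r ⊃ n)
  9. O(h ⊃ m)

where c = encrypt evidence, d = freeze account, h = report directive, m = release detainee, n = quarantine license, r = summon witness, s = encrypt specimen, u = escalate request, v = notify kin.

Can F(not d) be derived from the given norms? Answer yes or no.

Premise 4 is O(s ⊃ d), but O(s) is not derivable from the premises (the permission P(s) asserts only not O(not s), not O(s)), so it does not yield O(d).
No other premise forces O(d). An ideal world satisfying every premise can still have not d true, so F(not d) is not derivable.

No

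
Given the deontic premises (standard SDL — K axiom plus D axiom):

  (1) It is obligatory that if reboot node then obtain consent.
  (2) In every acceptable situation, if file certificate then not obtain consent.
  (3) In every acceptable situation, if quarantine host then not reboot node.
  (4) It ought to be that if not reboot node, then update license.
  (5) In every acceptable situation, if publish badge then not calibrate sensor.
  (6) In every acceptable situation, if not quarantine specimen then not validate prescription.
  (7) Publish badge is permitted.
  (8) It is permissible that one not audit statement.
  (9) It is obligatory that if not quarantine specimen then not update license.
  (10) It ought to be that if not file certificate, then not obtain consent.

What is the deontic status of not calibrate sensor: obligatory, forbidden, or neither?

Neither

Premise 5 is O(publish_badge → ¬calibrate_sensor), but O(publish_badge) is not derivable from the premises (the permission P(publish_badge) asserts only ¬O(¬publish_badge), not O(publish_badge)), so it does not yield O(¬calibrate_sensor).
No premise or chain of K-axiom applications forces O(¬calibrate_sensor), and none forces O(calibrate_sensor). So ¬calibrate_sensor is neither obligatory nor forbidden under these norms.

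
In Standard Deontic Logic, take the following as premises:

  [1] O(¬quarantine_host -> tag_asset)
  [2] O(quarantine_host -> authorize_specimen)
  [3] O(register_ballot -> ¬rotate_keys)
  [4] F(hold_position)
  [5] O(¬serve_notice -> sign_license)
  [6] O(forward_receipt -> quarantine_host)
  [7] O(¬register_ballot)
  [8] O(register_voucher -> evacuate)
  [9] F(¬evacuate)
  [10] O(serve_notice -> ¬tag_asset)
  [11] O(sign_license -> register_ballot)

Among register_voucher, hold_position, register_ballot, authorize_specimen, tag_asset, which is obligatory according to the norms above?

From premise 7 we have O(¬register_ballot).
The contrapositive of premise 11 (O(sign_license -> register_ballot)) is O(¬register_ballot -> ¬sign_license), and O(¬register_ballot) is already established, so O(¬sign_license).
The contrapositive of premise 5 (O(¬serve_notice -> sign_license)) is O(¬sign_license -> serve_notice), and O(¬sign_license) is already established, so O(serve_notice).
With premise 10, O(serve_notice -> ¬tag_asset), the K-axiom yields O(¬tag_asset).
Premise 1 is O(¬quarantine_host -> tag_asset); contrapositively O(¬tag_asset -> quarantine_host). Since O(¬tag_asset) holds, K gives O(quarantine_host).
Applying K to premise 2 (O(quarantine_host -> authorize_specimen)) and O(quarantine_host) yields O(authorize_specimen).
So O(authorize_specimen) holds — authorize_specimen is obligatory. None of the other listed options is made obligatory by any chain of premises.

authorize_specimen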